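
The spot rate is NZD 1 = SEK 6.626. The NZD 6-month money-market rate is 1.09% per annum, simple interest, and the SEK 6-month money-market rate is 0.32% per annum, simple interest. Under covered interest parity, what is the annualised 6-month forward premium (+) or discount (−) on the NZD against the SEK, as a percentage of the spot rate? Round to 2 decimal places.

-0.77%

T = 6/12 years.
F = S · g_SEK/g_NZD = 6.626 × 1.001600/1.005450 = 6.600628.
Annualised premium = (F − S)/S × (1/T) = (6.600628 − 6.626)/6.626 ÷ (6/12) = -0.77%.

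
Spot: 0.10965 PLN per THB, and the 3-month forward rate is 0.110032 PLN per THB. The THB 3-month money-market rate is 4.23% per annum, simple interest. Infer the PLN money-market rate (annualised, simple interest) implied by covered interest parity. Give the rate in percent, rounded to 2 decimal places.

T = 3/12 years.
F/S = 0.110032/0.10965 = 1.0034838 = (growth of PLN) / (growth of THB).
THB growth factor: 1 + 0.0423×3/12 = 1.010575.
So the PLN growth factor = 1.0140956.
r = (1.0140956 − 1)/(3/12) = 0.056382 → 5.64%.

5.64%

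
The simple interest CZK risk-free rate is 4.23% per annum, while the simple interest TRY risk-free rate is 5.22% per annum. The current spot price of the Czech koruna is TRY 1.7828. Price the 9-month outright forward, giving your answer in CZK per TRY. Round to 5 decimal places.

0.55691

T = 9/12 years.
Growth of 1 TRY over T: 1 + 0.0522×9/12 = 1.039150.
Growth of 1 CZK over T: 1 + 0.0423×9/12 = 1.031725.
Forward (TRY per CZK) = 1.7828 × 1.039150 / 1.031725 = 1.795630.
Quoted the other way: 1/1.795630 = 0.55691 CZK per TRY.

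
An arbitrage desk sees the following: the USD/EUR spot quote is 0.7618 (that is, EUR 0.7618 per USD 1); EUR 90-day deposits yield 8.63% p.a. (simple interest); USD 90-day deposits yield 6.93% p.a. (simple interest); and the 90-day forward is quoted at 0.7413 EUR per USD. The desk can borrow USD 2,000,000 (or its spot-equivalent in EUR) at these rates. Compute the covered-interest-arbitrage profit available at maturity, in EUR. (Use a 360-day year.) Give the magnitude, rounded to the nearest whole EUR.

T = 90/360 years.
Keep in USD, deliver into the forward: 2,000,000·1.017325·0.7413 = EUR 1,508,286.05.
Swap to EUR now, deposit: 2,000,000·0.7618·1.021575 = EUR 1,556,471.67.
The quoted forward undervalues USD, so borrow USD, convert to EUR at spot, deposit the EUR at 8.63%, and buy USD forward at 0.7413 to cover the loan.
Profit = 1,556,471.67 − 1,508,286.05 = EUR 48,186.

EUR 48,186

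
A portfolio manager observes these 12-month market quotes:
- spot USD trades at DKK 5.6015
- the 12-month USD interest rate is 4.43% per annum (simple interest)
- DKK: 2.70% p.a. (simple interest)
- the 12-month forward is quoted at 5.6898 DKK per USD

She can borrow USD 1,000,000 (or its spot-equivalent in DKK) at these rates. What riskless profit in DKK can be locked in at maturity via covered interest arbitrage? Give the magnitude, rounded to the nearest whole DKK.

T = 1 year.
Route A — deposit USD, sell forward: 1,000,000 × 1.044300 × 5.6898 = DKK 5,941,858.14.
Route B — convert at spot, deposit DKK: 1,000,000 × 5.6015 × 1.027000 = DKK 5,752,740.50.
The quoted forward overvalues USD, so borrow DKK, buy USD at spot, deposit the USD at 4.43%, and sell the proceeds forward at 5.6898.
The gap between the two covered legs is DKK 189,118.

DKK 189,118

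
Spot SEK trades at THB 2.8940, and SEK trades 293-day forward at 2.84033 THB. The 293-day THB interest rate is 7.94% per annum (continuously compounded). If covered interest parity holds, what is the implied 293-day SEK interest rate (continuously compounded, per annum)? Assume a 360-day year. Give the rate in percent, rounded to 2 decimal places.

T = 293/360 years.
CIP gives F = S · g_THB/g_SEK, so g_THB/g_SEK = 2.84033/2.894 = 0.9814547.
THB growth factor: e^(0.0794×293/360) = 1.0667565.
That pins the SEK growth at 1.0869136.
Take logs: ln 1.0869136 / (293/360) = 0.102400, so 10.24%.

10.24%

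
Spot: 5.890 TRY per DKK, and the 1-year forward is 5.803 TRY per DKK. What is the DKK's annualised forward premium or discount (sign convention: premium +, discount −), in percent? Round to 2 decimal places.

T = 1 year.
Period premium: (5.803 − 5.89)/5.89 = -0.0147708.
×(1/T) gives -1.48% p.a.

-1.48%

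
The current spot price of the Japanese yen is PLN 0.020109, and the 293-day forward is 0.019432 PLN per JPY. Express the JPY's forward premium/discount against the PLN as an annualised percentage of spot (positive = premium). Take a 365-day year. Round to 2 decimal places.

T = 293/365 years.
(F − S)/S = (0.019432 − 0.020109)/0.020109 = -0.0336665.
×(1/T) gives -4.19% p.a.

-4.19%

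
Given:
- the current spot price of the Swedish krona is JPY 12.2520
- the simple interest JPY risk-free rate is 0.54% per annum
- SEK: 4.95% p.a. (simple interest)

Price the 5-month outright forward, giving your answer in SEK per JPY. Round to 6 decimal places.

0.083116

T = 5/12 years.
JPY growth factor: 1 + 0.0054×5/12 = 1.002250.
SEK accumulates by 1 + 0.0495×5/12 = 1.020625.
CIP: F = S · (grow JPY)/(grow SEK) = 12.252 × 1.002250/1.020625 = 12.03142 JPY per SEK.
Invert for SEK per JPY: 1 / 12.03142 = 0.083116.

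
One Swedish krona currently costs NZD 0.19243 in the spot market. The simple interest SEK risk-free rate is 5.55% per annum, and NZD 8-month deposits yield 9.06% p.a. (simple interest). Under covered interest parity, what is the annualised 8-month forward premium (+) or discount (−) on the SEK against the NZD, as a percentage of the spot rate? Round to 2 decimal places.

+3.38%

T = 8/12 years.
F = S · g_NZD/g_SEK = 0.19243 × 1.060400/1.037000 = 0.19677220.
Annualised premium = (F − S)/S × (1/T) = (0.19677220 − 0.19243)/0.19243 ÷ (8/12) = 3.38%.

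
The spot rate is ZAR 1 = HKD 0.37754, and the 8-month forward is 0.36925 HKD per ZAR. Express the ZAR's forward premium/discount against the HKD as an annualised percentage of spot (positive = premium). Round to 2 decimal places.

T = 8/12 years.
ZAR trades forward at -2.19579% vs spot over the period.
Annualise by dividing by T: -0.0219579 / (8/12) = -0.032937 → -3.29%.

-3.29%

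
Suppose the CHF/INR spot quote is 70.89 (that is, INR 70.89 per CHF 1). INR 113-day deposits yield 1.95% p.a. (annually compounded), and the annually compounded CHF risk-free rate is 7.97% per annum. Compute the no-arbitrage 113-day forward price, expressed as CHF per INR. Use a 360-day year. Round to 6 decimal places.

T = 113/360 years.
INR growth factor: (1 + 0.0195)^(113/360) = 1.0060803.
CHF growth factor: (1 + 0.0797)^(113/360) = 1.024362.
CIP: F = S · (grow INR)/(grow CHF) = 70.89 × 1.0060803/1.024362 = 69.62483 INR per CHF.
Invert for CHF per INR: 1 / 69.62483 = 0.014363.

0.014363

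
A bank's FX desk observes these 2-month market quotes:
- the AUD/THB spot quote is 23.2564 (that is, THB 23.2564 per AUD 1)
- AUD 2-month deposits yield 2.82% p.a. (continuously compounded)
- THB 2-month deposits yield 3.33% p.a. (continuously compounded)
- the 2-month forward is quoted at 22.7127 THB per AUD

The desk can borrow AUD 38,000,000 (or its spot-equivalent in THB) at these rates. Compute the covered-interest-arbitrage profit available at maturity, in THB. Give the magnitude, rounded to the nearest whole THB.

THB 21,512,975

T = 2/12 years.
Invest the AUD and cover forward: 38,000,000 × 1.00471106232 × 22.7127 = THB 867,148,635.92.
Convert at spot and invest in THB: 38,000,000 × 23.2564 × 1.00556542978 = THB 888,661,610.72.
The quoted forward undervalues AUD, so borrow AUD, convert to THB at spot, deposit the THB at 3.33%, and buy AUD forward at 22.7127 to cover the loan.
Profit = 888,661,610.72 − 867,148,635.92 = THB 21,512,975.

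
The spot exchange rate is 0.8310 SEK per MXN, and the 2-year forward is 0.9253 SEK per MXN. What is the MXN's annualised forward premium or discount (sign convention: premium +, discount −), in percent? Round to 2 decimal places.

+5.67%

T = 2 years.
Period premium: (0.9253 − 0.831)/0.831 = 0.1134777.
×(1/T) gives 5.67% p.a.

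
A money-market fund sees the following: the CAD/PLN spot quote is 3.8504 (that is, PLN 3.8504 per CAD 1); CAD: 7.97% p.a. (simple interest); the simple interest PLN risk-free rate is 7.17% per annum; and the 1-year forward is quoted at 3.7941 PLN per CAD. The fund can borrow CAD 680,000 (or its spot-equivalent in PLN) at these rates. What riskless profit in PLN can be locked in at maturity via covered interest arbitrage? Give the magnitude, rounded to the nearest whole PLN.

PLN 20,389

T = 1 year.
Route A — deposit CAD, sell forward: 680,000 × 1.079700 × 3.7941 = PLN 2,785,613.04.
Route B — convert at spot, deposit PLN: 680,000 × 3.8504 × 1.071700 = PLN 2,806,002.10.
The quoted forward undervalues CAD, so borrow CAD, convert to PLN at spot, deposit the PLN at 7.17%, and buy CAD forward at 3.7941 to cover the loan.
Arbitrage profit = |2,785,613.04 − 2,806,002.10| = PLN 20,389.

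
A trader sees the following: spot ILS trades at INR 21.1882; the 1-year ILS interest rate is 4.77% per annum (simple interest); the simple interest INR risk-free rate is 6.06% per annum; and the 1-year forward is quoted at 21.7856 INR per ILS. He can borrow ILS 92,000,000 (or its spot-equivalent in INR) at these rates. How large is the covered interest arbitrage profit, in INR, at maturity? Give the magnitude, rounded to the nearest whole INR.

INR 32,436,274

T = 1 year.
Route A — deposit ILS, sell forward: 92,000,000 × 1.047700 × 21.7856 = INR 2,099,879,127.04.
Route B — convert at spot, deposit INR: 92,000,000 × 21.1882 × 1.060600 = INR 2,067,442,852.64.
The quoted forward overvalues ILS, so borrow INR, buy ILS at spot, deposit the ILS at 4.77%, and sell the proceeds forward at 21.7856.
Arbitrage profit = |2,099,879,127.04 − 2,067,442,852.64| = INR 32,436,274.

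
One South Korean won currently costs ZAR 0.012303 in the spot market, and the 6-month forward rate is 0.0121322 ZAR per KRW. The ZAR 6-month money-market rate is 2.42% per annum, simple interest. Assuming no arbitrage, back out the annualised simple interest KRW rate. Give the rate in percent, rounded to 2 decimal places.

T = 6/12 years.
By CIP, F/S equals the ZAR-to-KRW growth ratio: 0.0121322/0.012303 = 0.9861172.
The ZAR side grows by 1 + 0.0242×6/12 = 1.012100.
That pins the KRW growth at 1.0263486.
r = (1.0263486 − 1)/(6/12) = 0.052697 → 5.27%.

5.27%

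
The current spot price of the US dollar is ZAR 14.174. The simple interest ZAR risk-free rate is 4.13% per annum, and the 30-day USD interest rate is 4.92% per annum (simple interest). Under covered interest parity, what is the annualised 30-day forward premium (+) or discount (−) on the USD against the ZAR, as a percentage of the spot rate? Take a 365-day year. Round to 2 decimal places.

T = 30/365 years.
CIP forward (ZAR per USD) = 14.174 × 1.0033945/1.0040438 = 14.164834.
(F − S)/S ÷ T = (14.164834 − 14.174)/14.174/(30/365) = -0.007868 → -0.79%.

-0.79%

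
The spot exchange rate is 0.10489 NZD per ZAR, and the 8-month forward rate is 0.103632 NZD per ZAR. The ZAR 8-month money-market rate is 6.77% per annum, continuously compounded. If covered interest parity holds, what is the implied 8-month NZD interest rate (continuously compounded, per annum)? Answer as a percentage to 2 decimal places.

T = 8/12 years.
CIP gives F = S · g_NZD/g_ZAR, so g_NZD/g_ZAR = 0.103632/0.10489 = 0.9880065.
ZAR growth factor: e^(0.0677×8/12) = 1.0461673.
So the NZD growth factor = 1.0336201.
r = ln(1.0336201)/(8/12) = 0.049601 → 4.96%.

4.96%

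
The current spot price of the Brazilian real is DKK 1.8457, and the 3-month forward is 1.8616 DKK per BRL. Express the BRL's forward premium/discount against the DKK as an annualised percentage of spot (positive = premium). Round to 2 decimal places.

T = 3/12 years.
Period premium: (1.8616 − 1.8457)/1.8457 = 0.0086146.
Annualise by dividing by T: 0.0086146 / (3/12) = 0.034458 → 3.45%.

+3.45%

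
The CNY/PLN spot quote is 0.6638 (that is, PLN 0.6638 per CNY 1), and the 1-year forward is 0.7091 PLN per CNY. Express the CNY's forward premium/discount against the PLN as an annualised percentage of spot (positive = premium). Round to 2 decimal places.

T = 1 year.
Period premium: (0.7091 − 0.6638)/0.6638 = 0.0682434.
Per annum: 0.0682434 / 1 = 0.068243 = 6.82%.

+6.82%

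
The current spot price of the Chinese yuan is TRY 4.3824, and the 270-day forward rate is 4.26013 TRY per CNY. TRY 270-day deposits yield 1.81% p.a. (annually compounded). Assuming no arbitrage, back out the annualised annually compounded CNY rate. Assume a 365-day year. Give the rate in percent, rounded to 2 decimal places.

5.78%

T = 270/365 years.
CIP gives F = S · g_TRY/g_CNY, so g_TRY/g_CNY = 4.26013/4.3824 = 0.9720998.
TRY growth factor: (1 + 0.0181)^(270/365) = 1.0133577.
So the CNY growth factor = 1.042442.
r = 1.042442^(365/270) − 1 = 0.057800 → 5.78%.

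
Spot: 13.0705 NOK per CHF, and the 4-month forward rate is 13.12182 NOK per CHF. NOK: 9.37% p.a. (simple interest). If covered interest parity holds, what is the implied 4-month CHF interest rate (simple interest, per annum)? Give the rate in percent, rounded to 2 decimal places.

8.16%

T = 4/12 years.
F/S = 13.12182/13.0705 = 1.0039264 = (growth of NOK) / (growth of CHF).
The NOK side grows by 1 + 0.0937×4/12 = 1.0312333.
Hence g_CHF = 1.0272001.
r = (1.0272001 − 1)/(4/12) = 0.081600 → 8.16%.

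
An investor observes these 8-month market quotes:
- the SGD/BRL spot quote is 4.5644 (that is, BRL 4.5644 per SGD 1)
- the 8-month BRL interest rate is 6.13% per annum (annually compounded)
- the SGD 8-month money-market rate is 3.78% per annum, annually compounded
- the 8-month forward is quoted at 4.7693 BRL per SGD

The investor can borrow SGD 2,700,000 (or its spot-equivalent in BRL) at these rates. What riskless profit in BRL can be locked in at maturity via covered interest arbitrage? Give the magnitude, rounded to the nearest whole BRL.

BRL 377,097

T = 8/12 years.
Route A — deposit SGD, sell forward: 2,700,000 × 1.0250438498 × 4.7693 = BRL 13,199,602.41.
Route B — convert at spot, deposit BRL: 2,700,000 × 4.5644 × 1.0404601299 = BRL 12,822,505.79.
The quoted forward overvalues SGD, so borrow BRL, buy SGD at spot, deposit the SGD at 3.78%, and sell the proceeds forward at 4.7693.
The gap between the two covered legs is BRL 377,097.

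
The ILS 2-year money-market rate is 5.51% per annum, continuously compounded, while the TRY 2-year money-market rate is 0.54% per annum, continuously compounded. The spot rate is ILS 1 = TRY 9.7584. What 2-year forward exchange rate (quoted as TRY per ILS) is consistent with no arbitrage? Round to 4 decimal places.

T = 2 years.
Growth of 1 TRY over T: e^(0.0054×2) = 1.0108585.
ILS accumulates by e^(0.0551×2) = 1.1165013.
Forward (TRY per ILS) = 9.7584 × 1.0108585 / 1.1165013 = 8.835065.

8.8351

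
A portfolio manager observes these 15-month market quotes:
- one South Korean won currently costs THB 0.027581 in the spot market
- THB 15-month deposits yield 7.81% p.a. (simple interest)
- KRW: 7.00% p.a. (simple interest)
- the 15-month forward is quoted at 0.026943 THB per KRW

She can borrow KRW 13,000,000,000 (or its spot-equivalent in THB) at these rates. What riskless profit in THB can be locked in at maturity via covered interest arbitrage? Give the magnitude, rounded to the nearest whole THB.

THB 12,650,074

T = 15/12 years.
Keep in KRW, deliver into the forward: 13,000,000,000·1.087500·0.026943 = THB 380,906,662.50.
Swap to THB now, deposit: 13,000,000,000·0.027581·1.097625 = THB 393,556,736.63.
The quoted forward undervalues KRW, so borrow KRW, convert to THB at spot, deposit the THB at 7.81%, and buy KRW forward at 0.026943 to cover the loan.
The gap between the two covered legs is THB 12,650,074.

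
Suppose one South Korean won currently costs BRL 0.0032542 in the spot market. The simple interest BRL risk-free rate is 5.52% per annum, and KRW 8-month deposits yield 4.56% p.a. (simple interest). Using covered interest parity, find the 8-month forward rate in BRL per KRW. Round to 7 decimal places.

0.0032744

T = 8/12 years.
BRL accumulates by 1 + 0.0552×8/12 = 1.036800.
KRW accumulates by 1 + 0.0456×8/12 = 1.030400.
Forward (BRL per KRW) = 0.0032542 × 1.036800 / 1.030400 = 0.003274412.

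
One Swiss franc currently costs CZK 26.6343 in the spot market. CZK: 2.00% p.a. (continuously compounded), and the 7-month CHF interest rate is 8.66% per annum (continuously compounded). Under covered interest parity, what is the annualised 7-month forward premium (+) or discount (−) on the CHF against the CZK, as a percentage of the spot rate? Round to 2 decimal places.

-6.53%

T = 7/12 years.
No-arbitrage forward: 26.6343 × 1.011735 / 1.0518144 = 25.6193997 CZK/CHF.
Annualised premium = (F − S)/S × (1/T) = (25.6193997 − 26.6343)/26.6343 ÷ (7/12) = -6.53%.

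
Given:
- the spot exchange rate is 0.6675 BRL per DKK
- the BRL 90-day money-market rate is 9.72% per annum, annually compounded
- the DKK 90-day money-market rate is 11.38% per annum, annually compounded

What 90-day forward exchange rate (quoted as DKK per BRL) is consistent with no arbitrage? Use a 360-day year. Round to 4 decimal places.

T = 90/360 years.
BRL growth factor: (1 + 0.0972)^(90/360) = 1.0234614.
DKK growth factor: (1 + 0.1138)^(90/360) = 1.0273107.
CIP: F = S · (grow BRL)/(grow DKK) = 0.6675 × 1.0234614/1.0273107 = 0.6649989 BRL per DKK.
Invert for DKK per BRL: 1 / 0.6649989 = 1.5038.

1.5038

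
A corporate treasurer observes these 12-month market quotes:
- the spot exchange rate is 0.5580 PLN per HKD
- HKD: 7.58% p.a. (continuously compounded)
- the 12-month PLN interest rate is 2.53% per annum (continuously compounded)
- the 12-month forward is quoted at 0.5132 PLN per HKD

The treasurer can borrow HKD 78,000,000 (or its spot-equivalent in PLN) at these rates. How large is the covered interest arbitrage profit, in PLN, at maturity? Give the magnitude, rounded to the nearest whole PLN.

T = 1 year.
Route A — deposit HKD, sell forward: 78,000,000 × 1.0787468032 × 0.5132 = PLN 43,181,803.03.
Route B — convert at spot, deposit PLN: 78,000,000 × 0.5580 × 1.0256227612 = PLN 44,639,205.06.
The quoted forward undervalues HKD, so borrow HKD, convert to PLN at spot, deposit the PLN at 2.53%, and buy HKD forward at 0.5132 to cover the loan.
Profit = 44,639,205.06 − 43,181,803.03 = PLN 1,457,402.

PLN 1,457,402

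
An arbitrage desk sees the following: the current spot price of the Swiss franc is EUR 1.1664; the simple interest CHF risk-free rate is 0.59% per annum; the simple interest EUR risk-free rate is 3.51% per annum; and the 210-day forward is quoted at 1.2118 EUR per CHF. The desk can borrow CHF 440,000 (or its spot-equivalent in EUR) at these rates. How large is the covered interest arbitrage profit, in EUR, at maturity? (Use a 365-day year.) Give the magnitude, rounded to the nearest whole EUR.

EUR 11,422

T = 210/365 years.
Keep in CHF, deliver into the forward: 440,000·1.00339452·1.2118 = EUR 535,001.93.
Swap to EUR now, deposit: 440,000·1.1664·1.02019452 = EUR 523,580.15.
The quoted forward overvalues CHF, so borrow EUR, buy CHF at spot, deposit the CHF at 0.59%, and sell the proceeds forward at 1.2118.
Profit = 535,001.93 − 523,580.15 = EUR 11,422.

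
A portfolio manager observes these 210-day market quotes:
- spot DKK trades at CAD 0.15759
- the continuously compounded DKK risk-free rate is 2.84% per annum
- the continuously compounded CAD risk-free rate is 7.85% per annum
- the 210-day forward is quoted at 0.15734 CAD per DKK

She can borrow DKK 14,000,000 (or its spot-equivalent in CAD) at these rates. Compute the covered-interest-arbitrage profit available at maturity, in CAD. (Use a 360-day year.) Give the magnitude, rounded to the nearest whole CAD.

T = 210/360 years.
Keep in DKK, deliver into the forward: 14,000,000·1.016704655·0.15734 = CAD 2,239,556.35.
Swap to CAD now, deposit: 14,000,000·0.15759·1.046856293 = CAD 2,309,637.16.
The quoted forward undervalues DKK, so borrow DKK, convert to CAD at spot, deposit the CAD at 7.85%, and buy DKK forward at 0.15734 to cover the loan.
Arbitrage profit = |2,239,556.35 − 2,309,637.16| = CAD 70,081.

CAD 70,081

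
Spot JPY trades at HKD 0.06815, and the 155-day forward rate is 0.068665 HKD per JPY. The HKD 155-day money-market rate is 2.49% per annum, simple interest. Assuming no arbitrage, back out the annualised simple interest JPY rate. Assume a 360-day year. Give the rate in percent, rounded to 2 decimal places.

0.73%

T = 155/360 years.
F/S = 0.068665/0.06815 = 1.0075569 = (growth of HKD) / (growth of JPY).
HKD growth factor: 1 + 0.0249×155/360 = 1.0107208.
Hence g_JPY = 1.0031402.
(1.0031402 − 1)/T = 0.007293, i.e. 0.73%.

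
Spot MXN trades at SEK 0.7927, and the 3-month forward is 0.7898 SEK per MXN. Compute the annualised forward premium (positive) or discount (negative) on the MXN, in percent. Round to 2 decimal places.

T = 3/12 years.
(F − S)/S = (0.7898 − 0.7927)/0.7927 = -0.0036584.
Annualise by dividing by T: -0.0036584 / (3/12) = -0.014634 → -1.46%.

-1.46%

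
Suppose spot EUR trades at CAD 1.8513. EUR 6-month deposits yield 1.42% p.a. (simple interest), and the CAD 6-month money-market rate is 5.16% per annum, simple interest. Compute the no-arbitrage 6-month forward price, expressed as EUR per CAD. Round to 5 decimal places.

0.53031

T = 6/12 years.
Growth of 1 CAD over T: 1 + 0.0516×6/12 = 1.025800.
EUR growth factor: 1 + 0.0142×6/12 = 1.007100.
Forward (CAD per EUR) = 1.8513 × 1.025800 / 1.007100 = 1.885675.
Quoted the other way: 1/1.885675 = 0.53031 EUR per CAD.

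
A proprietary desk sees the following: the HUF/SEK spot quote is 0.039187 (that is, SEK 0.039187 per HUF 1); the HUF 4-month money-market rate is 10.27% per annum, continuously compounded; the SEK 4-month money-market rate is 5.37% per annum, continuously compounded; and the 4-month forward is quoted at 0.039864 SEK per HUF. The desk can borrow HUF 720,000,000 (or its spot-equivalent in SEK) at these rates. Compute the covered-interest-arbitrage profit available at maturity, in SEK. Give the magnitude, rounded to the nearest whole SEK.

SEK 977,430

T = 4/12 years.
Keep in HUF, deliver into the forward: 720,000,000·1.034826038·0.039864 = SEK 29,701,659.73.
Swap to SEK now, deposit: 720,000,000·0.039187·1.0180611652 = SEK 28,724,229.27.
The quoted forward overvalues HUF, so borrow SEK, buy HUF at spot, deposit the HUF at 10.27%, and sell the proceeds forward at 0.039864.
Arbitrage profit = |29,701,659.73 − 28,724,229.27| = SEK 977,430.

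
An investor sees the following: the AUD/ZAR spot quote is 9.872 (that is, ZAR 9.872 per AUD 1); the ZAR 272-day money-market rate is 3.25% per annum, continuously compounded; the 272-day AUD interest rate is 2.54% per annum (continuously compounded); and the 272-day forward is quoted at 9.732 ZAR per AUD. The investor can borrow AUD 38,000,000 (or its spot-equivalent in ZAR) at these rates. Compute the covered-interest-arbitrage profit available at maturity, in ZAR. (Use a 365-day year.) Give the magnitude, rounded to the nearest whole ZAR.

ZAR 7,449,774

T = 272/365 years.
Keep in AUD, deliver into the forward: 38,000,000·1.01910849355·9.732 = ZAR 376,882,626.65.
Swap to ZAR now, deposit: 38,000,000·9.872·1.02451484448 = ZAR 384,332,400.70.
The quoted forward undervalues AUD, so borrow AUD, convert to ZAR at spot, deposit the ZAR at 3.25%, and buy AUD forward at 9.732 to cover the loan.
The gap between the two covered legs is ZAR 7,449,774.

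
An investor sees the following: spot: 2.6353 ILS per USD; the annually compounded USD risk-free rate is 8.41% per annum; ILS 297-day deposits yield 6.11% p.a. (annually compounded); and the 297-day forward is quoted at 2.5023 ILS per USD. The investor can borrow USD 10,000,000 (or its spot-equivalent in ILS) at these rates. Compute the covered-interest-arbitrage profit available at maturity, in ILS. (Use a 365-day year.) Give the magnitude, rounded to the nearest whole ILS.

ILS 933,522

T = 297/365 years.
Route A — deposit USD, sell forward: 10,000,000 × 1.0679130103 × 2.5023 = ILS 26,722,387.26.
Route B — convert at spot, deposit ILS: 10,000,000 × 2.6353 × 1.0494406387 = ILS 27,655,909.15.
The quoted forward undervalues USD, so borrow USD, convert to ILS at spot, deposit the ILS at 6.11%, and buy USD forward at 2.5023 to cover the loan.
Arbitrage profit = |26,722,387.26 − 27,655,909.15| = ILS 933,522.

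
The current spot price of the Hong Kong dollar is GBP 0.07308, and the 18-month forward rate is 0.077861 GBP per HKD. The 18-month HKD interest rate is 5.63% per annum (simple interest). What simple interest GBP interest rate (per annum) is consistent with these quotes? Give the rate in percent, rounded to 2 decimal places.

T = 18/12 years.
By CIP, F/S equals the GBP-to-HKD growth ratio: 0.077861/0.07308 = 1.0654215.
HKD growth factor: 1 + 0.0563×18/12 = 1.084450.
Hence g_GBP = 1.1553963.
r = (1.1553963 − 1)/(18/12) = 0.103598 → 10.36%.

10.36%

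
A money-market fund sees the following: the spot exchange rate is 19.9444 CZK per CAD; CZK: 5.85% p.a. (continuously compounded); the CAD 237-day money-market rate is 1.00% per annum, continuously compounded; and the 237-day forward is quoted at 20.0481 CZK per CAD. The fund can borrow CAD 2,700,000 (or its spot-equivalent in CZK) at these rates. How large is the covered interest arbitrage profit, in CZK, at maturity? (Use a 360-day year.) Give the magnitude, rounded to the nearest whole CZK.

CZK 1,476,826

T = 237/360 years.
Keep in CAD, deliver into the forward: 2,700,000·1.0066050511·20.0481 = CZK 54,487,400.56.
Swap to CZK now, deposit: 2,700,000·19.9444·1.0392637191 = CZK 55,964,226.56.
The quoted forward undervalues CAD, so borrow CAD, convert to CZK at spot, deposit the CZK at 5.85%, and buy CAD forward at 20.0481 to cover the loan.
Profit = 55,964,226.56 − 54,487,400.56 = CZK 1,476,826.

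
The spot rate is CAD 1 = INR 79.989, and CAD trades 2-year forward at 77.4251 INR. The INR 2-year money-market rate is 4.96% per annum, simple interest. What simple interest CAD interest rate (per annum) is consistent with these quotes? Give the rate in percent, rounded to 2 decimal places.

T = 2 years.
CIP gives F = S · g_INR/g_CAD, so g_INR/g_CAD = 77.4251/79.989 = 0.9679468.
INR growth factor: 1 + 0.0496×2 = 1.099200.
That pins the CAD growth at 1.1355996.
r = (1.1355996 − 1)/2 = 0.067800 → 6.78%.

6.78%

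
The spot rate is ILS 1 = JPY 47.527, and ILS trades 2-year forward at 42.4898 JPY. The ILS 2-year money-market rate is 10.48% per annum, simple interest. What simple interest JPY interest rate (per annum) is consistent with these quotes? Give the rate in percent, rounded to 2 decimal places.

4.07%

T = 2 years.
By CIP, F/S equals the JPY-to-ILS growth ratio: 42.4898/47.527 = 0.8940139.
The ILS side grows by 1 + 0.1048×2 = 1.209600.
Hence g_JPY = 1.0813992.
(1.0813992 − 1)/T = 0.040700, i.e. 4.07%.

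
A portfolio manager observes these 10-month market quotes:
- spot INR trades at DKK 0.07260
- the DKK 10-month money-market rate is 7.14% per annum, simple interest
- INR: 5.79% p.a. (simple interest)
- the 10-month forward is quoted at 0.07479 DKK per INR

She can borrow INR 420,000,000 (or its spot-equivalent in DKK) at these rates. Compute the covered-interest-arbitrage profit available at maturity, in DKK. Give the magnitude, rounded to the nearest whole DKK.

DKK 621,145

T = 10/12 years.
Route A — deposit INR, sell forward: 420,000,000 × 1.048250 × 0.07479 = DKK 32,927,419.35.
Route B — convert at spot, deposit DKK: 420,000,000 × 0.07260 × 1.059500 = DKK 32,306,274.00.
The quoted forward overvalues INR, so borrow DKK, buy INR at spot, deposit the INR at 5.79%, and sell the proceeds forward at 0.07479.
The gap between the two covered legs is DKK 621,145.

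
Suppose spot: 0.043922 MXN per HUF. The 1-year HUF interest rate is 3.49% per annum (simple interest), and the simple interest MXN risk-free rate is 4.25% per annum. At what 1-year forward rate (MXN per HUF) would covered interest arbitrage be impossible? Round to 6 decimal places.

0.044245

T = 1 year.
MXN accumulates by 1 + 0.0425×1 = 1.042500.
Growth of 1 HUF over T: 1 + 0.0349×1 = 1.034900.
Forward (MXN per HUF) = 0.043922 × 1.042500 / 1.034900 = 0.04424455.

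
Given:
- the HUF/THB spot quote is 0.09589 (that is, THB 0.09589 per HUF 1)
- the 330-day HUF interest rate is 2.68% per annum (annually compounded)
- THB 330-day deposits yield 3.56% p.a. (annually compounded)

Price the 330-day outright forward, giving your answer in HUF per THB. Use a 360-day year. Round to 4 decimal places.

10.3474

T = 330/360 years.
Growth of 1 THB over T: (1 + 0.0356)^(330/360) = 1.03258554.
HUF growth factor: (1 + 0.0268)^(330/360) = 1.0245395.
Forward (THB per HUF) = 0.09589 × 1.03258554 / 1.0245395 = 0.096643055.
Invert for HUF per THB: 1 / 0.096643055 = 10.3474.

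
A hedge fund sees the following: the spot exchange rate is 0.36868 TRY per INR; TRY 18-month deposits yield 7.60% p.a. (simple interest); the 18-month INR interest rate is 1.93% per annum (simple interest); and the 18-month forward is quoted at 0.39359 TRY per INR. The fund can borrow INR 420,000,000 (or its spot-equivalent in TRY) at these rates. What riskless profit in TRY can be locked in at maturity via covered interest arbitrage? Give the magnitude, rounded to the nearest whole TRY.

TRY 2,404,538

T = 18/12 years.
Keep in INR, deliver into the forward: 420,000,000·1.028950·0.39359 = TRY 170,093,460.81.
Swap to TRY now, deposit: 420,000,000·0.36868·1.114000 = TRY 172,497,998.40.
The quoted forward undervalues INR, so borrow INR, convert to TRY at spot, deposit the TRY at 7.60%, and buy INR forward at 0.39359 to cover the loan.
Profit = 172,497,998.40 − 170,093,460.81 = TRY 2,404,538.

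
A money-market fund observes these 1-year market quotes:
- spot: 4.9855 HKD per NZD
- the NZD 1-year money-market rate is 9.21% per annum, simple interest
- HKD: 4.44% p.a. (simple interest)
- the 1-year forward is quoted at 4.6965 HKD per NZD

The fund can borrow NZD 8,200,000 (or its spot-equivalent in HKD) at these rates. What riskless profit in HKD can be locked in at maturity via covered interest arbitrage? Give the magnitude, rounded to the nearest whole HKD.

T = 1 year.
Invest the NZD and cover forward: 8,200,000 × 1.092100 × 4.6965 = HKD 42,058,190.73.
Convert at spot and invest in HKD: 8,200,000 × 4.9855 × 1.044400 = HKD 42,696,220.84.
The quoted forward undervalues NZD, so borrow NZD, convert to HKD at spot, deposit the HKD at 4.44%, and buy NZD forward at 4.6965 to cover the loan.
Arbitrage profit = |42,058,190.73 − 42,696,220.84| = HKD 638,030.

HKD 638,030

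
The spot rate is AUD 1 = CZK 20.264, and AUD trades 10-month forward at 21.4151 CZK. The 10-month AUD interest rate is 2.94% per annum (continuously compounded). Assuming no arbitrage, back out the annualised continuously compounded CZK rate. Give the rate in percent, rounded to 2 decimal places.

T = 10/12 years.
CIP gives F = S · g_CZK/g_AUD, so g_CZK/g_AUD = 21.4151/20.264 = 1.0568052.
The AUD side grows by e^(0.0294×10/12) = 1.0248026.
So the CZK growth factor = 1.0830167.
Take logs: ln 1.0830167 / (10/12) = 0.095700, so 9.57%.

9.57%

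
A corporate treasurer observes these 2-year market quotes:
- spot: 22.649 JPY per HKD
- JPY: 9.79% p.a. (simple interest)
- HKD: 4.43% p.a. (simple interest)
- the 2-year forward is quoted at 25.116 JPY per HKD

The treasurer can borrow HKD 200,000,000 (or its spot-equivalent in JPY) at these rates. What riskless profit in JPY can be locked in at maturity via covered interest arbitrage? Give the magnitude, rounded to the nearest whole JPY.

JPY 51,520,680

T = 2 years.
Invest the HKD and cover forward: 200,000,000 × 1.088600 × 25.116 = JPY 5,468,255,520.00.
Convert at spot and invest in JPY: 200,000,000 × 22.649 × 1.195800 = JPY 5,416,734,840.00.
The quoted forward overvalues HKD, so borrow JPY, buy HKD at spot, deposit the HKD at 4.43%, and sell the proceeds forward at 25.116.
Arbitrage profit = |5,468,255,520.00 − 5,416,734,840.00| = JPY 51,520,680.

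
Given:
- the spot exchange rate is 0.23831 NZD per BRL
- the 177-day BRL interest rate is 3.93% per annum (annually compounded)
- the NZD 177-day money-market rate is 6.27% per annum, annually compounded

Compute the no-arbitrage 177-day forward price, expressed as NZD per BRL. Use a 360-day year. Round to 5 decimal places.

T = 177/360 years.
NZD accumulates by (1 + 0.0627)^(177/360) = 1.0303511.
BRL accumulates by (1 + 0.0393)^(177/360) = 1.0191332.
So F = 0.23831 × 1.0303511 / 1.0191332 = 0.2409331 (NZD/BRL).

0.24093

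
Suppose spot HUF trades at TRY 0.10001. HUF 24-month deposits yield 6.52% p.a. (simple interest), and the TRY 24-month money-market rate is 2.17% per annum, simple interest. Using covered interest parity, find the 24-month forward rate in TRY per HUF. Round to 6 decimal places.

0.092313

T = 2 years.
Growth of 1 TRY over T: 1 + 0.0217×2 = 1.043400.
HUF accumulates by 1 + 0.0652×2 = 1.130400.
Forward (TRY per HUF) = 0.10001 × 1.043400 / 1.130400 = 0.09231284.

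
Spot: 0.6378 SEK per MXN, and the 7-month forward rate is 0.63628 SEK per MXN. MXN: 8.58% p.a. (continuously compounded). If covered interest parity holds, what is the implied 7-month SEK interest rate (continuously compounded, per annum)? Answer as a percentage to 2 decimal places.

8.17%

T = 7/12 years.
F/S = 0.63628/0.6378 = 0.9976168 = (growth of SEK) / (growth of MXN).
MXN growth factor: e^(0.0858×7/12) = 1.0513237.
That pins the SEK growth at 1.0488182.
r = ln(1.0488182)/(7/12) = 0.081710 → 8.17%.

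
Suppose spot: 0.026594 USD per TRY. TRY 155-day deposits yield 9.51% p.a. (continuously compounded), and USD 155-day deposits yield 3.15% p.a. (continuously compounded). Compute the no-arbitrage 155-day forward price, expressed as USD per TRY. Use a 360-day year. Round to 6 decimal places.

T = 155/360 years.
Growth of 1 USD over T: e^(0.0315×155/360) = 1.0136549.
Growth of 1 TRY over T: e^(0.0951×155/360) = 1.0417957.
Forward (USD per TRY) = 0.026594 × 1.0136549 / 1.0417957 = 0.02587565.

0.025876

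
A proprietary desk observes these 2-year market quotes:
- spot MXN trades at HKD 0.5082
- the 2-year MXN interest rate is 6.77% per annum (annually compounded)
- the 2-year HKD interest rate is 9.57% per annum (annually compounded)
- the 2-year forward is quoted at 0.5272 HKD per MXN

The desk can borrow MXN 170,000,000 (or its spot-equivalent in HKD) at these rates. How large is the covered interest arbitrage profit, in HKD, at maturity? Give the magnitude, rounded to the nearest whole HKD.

HKD 1,551,188

T = 2 years.
Route A — deposit MXN, sell forward: 170,000,000 × 1.13998329 × 0.5272 = HKD 102,169,862.38.
Route B — convert at spot, deposit HKD: 170,000,000 × 0.5082 × 1.20055849 = HKD 103,721,050.19.
The quoted forward undervalues MXN, so borrow MXN, convert to HKD at spot, deposit the HKD at 9.57%, and buy MXN forward at 0.5272 to cover the loan.
The gap between the two covered legs is HKD 1,551,188.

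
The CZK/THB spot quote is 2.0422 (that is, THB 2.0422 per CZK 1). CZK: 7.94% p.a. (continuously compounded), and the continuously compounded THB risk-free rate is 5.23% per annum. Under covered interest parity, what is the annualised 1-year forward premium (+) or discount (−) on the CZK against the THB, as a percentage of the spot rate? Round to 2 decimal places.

T = 1 year.
CIP forward (THB per CZK) = 2.0422 × 1.0536918/1.0826373 = 1.9875995.
Annualised premium = (F − S)/S × (1/T) = (1.9875995 − 2.0422)/2.0422 ÷ 1 = -2.67%.

-2.67%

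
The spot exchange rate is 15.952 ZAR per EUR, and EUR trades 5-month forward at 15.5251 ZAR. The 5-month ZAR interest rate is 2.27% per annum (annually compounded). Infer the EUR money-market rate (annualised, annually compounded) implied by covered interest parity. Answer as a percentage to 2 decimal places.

T = 5/12 years.
By CIP, F/S equals the ZAR-to-EUR growth ratio: 15.5251/15.952 = 0.9732385.
The ZAR side grows by (1 + 0.0227)^(5/12) = 1.0093965.
Hence g_EUR = 1.0371522.
Annualise: 1.0371522^(12/5) − 1 = 0.091496 = 9.15%.

9.15%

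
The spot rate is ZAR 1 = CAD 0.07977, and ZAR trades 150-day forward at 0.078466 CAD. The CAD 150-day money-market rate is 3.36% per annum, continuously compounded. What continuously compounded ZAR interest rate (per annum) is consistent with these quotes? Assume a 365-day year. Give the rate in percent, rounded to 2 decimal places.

T = 150/365 years.
By CIP, F/S equals the CAD-to-ZAR growth ratio: 0.078466/0.07977 = 0.9836530.
CAD growth factor: e^(0.0336×150/365) = 1.013904.
So the ZAR growth factor = 1.0307537.
r = ln(1.0307537)/(150/365) = 0.073706 → 7.37%.

7.37%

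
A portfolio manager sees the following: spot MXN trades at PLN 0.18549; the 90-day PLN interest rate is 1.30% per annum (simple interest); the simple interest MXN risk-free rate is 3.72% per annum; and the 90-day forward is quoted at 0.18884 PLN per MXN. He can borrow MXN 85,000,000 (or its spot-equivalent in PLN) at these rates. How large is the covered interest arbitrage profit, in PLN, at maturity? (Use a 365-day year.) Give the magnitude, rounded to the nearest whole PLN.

T = 90/365 years.
Invest the MXN and cover forward: 85,000,000 × 1.0091726027 × 0.18884 = PLN 16,198,633.11.
Convert at spot and invest in PLN: 85,000,000 × 0.18549 × 1.0032054795 = PLN 15,817,189.67.
The quoted forward overvalues MXN, so borrow PLN, buy MXN at spot, deposit the MXN at 3.72%, and sell the proceeds forward at 0.18884.
Profit = 16,198,633.11 − 15,817,189.67 = PLN 381,443.

PLN 381,443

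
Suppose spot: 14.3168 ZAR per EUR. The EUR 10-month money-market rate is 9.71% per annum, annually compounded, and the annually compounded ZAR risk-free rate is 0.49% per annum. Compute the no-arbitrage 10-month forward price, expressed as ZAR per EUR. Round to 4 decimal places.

T = 10/12 years.
ZAR growth factor: (1 + 0.0049)^(10/12) = 1.00408167.
Growth of 1 EUR over T: (1 + 0.0971)^(10/12) = 1.08028541.
Forward (ZAR per EUR) = 14.3168 × 1.00408167 / 1.08028541 = 13.306888.

13.3069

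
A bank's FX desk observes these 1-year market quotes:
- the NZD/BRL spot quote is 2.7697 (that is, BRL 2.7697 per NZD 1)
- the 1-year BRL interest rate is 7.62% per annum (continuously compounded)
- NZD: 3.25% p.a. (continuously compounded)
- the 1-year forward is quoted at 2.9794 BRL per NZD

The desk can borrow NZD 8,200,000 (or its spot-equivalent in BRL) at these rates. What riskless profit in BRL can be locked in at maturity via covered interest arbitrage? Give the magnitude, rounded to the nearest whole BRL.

T = 1 year.
Invest the NZD and cover forward: 8,200,000 × 1.0330338931 × 2.9794 = BRL 25,238,133.69.
Convert at spot and invest in BRL: 8,200,000 × 2.7697 × 1.0791783883 = BRL 24,509,803.13.
The quoted forward overvalues NZD, so borrow BRL, buy NZD at spot, deposit the NZD at 3.25%, and sell the proceeds forward at 2.9794.
Arbitrage profit = |25,238,133.69 − 24,509,803.13| = BRL 728,331.

BRL 728,331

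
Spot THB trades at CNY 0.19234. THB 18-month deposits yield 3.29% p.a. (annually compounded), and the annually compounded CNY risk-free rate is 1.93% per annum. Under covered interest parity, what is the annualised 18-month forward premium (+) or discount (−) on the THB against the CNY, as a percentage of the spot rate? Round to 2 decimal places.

T = 18/12 years.
CIP forward (CNY per THB) = 0.19234 × 1.0290892/1.0497537 = 0.18855377.
(F − S)/S ÷ T = (0.18855377 − 0.19234)/0.19234/(18/12) = -0.013123 → -1.31%.

-1.31%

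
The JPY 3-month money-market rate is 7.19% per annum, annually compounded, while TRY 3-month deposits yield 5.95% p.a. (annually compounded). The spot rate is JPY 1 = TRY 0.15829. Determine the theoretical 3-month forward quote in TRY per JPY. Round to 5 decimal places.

T = 3/12 years.
TRY growth factor: (1 + 0.0595)^(3/12) = 1.0145542.
Growth of 1 JPY over T: (1 + 0.0719)^(3/12) = 1.0175097.
Forward (TRY per JPY) = 0.15829 × 1.0145542 / 1.0175097 = 0.1578302.

0.15783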